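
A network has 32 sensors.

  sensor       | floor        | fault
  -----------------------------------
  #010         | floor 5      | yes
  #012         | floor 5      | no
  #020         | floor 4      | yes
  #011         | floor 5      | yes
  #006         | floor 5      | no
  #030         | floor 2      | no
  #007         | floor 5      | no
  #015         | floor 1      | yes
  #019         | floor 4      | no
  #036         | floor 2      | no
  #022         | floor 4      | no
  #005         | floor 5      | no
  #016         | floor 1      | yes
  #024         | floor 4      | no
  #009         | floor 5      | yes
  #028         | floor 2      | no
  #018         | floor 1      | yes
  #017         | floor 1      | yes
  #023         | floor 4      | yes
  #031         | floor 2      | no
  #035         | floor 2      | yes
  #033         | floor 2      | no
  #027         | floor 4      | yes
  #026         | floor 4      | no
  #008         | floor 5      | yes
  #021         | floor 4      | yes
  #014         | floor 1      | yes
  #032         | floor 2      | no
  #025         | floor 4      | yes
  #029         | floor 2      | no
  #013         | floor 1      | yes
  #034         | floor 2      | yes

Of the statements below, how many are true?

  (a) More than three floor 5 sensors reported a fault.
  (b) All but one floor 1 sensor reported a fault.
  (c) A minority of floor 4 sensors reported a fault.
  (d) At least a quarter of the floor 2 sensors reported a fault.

1

(a) floor 5: |A| = 8, |A ∩ B| = 4; needs |A ∩ B| > 3 — true.
(b) floor 1: |A| = 6, |A ∩ B| = 6; needs |A ∖ B| = 1 — false.
(c) floor 4: |A| = 9, |A ∩ B| = 5; needs |A ∩ B| < |A ∖ B| — false.
(d) floor 2: |A| = 9, |A ∩ B| = 2; needs |A ∩ B| / |A| ≥ 1/4 — false.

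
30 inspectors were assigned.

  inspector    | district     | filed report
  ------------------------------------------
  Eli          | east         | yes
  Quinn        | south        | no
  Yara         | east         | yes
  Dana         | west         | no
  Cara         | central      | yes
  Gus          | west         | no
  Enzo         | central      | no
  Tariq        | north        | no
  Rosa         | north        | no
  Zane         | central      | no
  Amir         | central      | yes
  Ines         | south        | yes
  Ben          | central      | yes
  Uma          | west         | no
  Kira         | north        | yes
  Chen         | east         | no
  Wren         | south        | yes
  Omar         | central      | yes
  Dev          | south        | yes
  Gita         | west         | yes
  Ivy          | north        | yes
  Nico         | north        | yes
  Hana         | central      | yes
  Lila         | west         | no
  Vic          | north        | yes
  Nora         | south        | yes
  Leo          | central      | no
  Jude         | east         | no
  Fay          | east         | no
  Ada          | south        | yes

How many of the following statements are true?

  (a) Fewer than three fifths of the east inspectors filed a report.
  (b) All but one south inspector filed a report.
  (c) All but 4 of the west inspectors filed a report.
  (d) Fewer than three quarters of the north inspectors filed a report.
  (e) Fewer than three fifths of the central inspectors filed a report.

(a) east: |A| = 5, |A ∩ B| = 2; needs |A ∩ B| / |A| < 3/5 — true.
(b) south: |A| = 6, |A ∩ B| = 5; needs |A ∖ B| = 1 — true.
(c) west: |A| = 5, |A ∩ B| = 1; needs |A ∖ B| = 4 — true.
(d) north: |A| = 6, |A ∩ B| = 4; needs |A ∩ B| / |A| < 3/4 — true.
(e) central: |A| = 8, |A ∩ B| = 5; needs |A ∩ B| / |A| < 3/5 — false.

4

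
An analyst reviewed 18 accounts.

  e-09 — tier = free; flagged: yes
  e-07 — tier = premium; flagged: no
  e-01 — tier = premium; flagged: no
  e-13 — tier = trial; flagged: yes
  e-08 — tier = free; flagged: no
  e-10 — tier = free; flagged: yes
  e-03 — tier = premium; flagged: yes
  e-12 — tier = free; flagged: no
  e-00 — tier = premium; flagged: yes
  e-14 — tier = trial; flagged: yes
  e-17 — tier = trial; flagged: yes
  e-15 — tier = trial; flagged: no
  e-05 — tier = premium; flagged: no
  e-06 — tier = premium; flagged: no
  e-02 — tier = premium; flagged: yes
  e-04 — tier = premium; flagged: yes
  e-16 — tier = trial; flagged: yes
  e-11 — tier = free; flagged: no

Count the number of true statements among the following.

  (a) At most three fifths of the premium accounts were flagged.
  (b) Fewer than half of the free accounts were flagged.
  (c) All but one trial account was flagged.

3

(a) premium: |A| = 8, |A ∩ B| = 4; needs |A ∩ B| / |A| ≤ 3/5 — true.
(b) free: |A| = 5, |A ∩ B| = 2; needs |A ∩ B| < |A ∖ B| — true.
(c) trial: |A| = 5, |A ∩ B| = 4; needs |A ∖ B| = 1 — true.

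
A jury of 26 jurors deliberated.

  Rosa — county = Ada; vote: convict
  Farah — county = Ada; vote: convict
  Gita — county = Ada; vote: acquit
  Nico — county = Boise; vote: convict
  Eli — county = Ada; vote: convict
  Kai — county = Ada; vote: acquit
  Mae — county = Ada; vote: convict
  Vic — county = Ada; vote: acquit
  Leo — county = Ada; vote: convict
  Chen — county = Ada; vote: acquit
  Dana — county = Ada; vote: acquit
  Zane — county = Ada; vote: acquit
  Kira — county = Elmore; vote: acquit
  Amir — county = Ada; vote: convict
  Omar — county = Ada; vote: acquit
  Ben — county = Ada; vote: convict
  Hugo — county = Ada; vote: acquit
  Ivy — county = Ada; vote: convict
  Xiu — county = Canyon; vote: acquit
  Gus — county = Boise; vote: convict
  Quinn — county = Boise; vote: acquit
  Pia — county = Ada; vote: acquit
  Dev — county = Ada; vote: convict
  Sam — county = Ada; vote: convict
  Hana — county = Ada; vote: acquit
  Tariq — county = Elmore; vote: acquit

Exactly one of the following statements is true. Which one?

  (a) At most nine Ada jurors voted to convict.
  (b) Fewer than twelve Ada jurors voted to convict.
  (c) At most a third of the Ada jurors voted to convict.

|A| = 20, |A ∩ B| = 10, |A ∖ B| = 10.
(a) requires |A ∩ B| ≤ 9: false.
(b) requires |A ∩ B| < 12: true.
(c) requires |A ∩ B| / |A| ≤ 1/3: false.

(b)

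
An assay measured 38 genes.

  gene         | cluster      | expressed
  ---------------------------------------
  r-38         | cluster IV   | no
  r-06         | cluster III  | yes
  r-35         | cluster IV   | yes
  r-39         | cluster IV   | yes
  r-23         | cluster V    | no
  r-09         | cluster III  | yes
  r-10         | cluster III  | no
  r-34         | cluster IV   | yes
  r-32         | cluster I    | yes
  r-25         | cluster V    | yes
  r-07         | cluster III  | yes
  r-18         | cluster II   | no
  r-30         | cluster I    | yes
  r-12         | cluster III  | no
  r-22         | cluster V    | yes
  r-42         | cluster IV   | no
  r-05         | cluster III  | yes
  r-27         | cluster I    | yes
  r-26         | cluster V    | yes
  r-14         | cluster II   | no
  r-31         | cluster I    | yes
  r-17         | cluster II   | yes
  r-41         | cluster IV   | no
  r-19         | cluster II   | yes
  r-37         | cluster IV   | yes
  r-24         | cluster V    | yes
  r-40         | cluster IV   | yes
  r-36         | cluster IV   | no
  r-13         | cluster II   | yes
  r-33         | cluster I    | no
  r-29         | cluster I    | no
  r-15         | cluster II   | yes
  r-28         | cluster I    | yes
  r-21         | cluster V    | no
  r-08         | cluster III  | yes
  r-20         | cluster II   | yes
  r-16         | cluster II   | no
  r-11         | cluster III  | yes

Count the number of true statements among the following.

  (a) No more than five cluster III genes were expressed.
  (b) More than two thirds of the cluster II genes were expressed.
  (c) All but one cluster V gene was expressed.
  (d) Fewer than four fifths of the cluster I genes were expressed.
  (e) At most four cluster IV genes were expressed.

(a) cluster III: |A| = 8, |A ∩ B| = 6; needs |A ∩ B| ≤ 5 — false.
(b) cluster II: |A| = 8, |A ∩ B| = 5; needs |A ∩ B| / |A| > 2/3 — false.
(c) cluster V: |A| = 6, |A ∩ B| = 4; needs |A ∖ B| = 1 — false.
(d) cluster I: |A| = 7, |A ∩ B| = 5; needs |A ∩ B| / |A| < 4/5 — true.
(e) cluster IV: |A| = 9, |A ∩ B| = 5; needs |A ∩ B| ≤ 4 — false.

1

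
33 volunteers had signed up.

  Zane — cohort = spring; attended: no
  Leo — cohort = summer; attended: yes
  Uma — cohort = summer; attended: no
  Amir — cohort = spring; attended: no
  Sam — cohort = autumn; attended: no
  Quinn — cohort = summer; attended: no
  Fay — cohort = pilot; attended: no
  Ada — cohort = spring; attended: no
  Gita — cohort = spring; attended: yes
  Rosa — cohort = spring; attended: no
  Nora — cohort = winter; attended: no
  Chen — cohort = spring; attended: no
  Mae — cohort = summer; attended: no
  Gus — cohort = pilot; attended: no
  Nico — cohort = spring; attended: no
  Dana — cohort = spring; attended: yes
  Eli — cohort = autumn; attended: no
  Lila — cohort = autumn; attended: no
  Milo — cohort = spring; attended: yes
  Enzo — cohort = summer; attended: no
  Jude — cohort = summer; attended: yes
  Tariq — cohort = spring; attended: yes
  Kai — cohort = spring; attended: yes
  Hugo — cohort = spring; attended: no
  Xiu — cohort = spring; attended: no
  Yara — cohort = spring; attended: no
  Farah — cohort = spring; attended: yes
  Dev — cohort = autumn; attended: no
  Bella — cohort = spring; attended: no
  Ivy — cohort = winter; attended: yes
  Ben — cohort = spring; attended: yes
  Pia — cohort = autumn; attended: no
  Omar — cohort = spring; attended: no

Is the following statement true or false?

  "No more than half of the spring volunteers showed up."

'No more than half of the spring volunteers showed up' holds iff |A ∩ B| ≤ |A ∖ B|.
|A| = 18, |A ∩ B| = 7, |A ∖ B| = 11.
7 < 11, so the statement is true.

True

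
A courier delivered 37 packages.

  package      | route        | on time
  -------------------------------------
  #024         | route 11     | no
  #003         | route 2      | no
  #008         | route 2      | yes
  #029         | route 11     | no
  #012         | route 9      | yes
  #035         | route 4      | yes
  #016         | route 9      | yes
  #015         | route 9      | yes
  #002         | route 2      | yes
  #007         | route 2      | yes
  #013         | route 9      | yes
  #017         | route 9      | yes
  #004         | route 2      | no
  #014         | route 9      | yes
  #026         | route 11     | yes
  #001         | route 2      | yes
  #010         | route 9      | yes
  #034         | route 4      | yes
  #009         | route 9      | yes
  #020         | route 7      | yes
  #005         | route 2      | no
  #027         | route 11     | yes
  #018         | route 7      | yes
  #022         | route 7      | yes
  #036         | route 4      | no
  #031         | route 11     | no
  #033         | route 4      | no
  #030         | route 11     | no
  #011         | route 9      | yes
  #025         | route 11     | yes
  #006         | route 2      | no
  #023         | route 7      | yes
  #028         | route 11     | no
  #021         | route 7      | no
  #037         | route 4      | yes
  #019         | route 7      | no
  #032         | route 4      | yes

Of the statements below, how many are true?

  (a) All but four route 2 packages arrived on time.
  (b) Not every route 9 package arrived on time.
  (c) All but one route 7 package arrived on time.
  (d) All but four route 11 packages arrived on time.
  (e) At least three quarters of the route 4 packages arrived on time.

1

(a) route 2: |A| = 8, |A ∩ B| = 4; needs |A ∖ B| = 4 — true.
(b) route 9: |A| = 9, |A ∩ B| = 9; needs A ⊄ B (|A ∖ B| ≥ 1) — false.
(c) route 7: |A| = 6, |A ∩ B| = 4; needs |A ∖ B| = 1 — false.
(d) route 11: |A| = 8, |A ∩ B| = 3; needs |A ∖ B| = 4 — false.
(e) route 4: |A| = 6, |A ∩ B| = 4; needs |A ∩ B| / |A| ≥ 3/4 — false.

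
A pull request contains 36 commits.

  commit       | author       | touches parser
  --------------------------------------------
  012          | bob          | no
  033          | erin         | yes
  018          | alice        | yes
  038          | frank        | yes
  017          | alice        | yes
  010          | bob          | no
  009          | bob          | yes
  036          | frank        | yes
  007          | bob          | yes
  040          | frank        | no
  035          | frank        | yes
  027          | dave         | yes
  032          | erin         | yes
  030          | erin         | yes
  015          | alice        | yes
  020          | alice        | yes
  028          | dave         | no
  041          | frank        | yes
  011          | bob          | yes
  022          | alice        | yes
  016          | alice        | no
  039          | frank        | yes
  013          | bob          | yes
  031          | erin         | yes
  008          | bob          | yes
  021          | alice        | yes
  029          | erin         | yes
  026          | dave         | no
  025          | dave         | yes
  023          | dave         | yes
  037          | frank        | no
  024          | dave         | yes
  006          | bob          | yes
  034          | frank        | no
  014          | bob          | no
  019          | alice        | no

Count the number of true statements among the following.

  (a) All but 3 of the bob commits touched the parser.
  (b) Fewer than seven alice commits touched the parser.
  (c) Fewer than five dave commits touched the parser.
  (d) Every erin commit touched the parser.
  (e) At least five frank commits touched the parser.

5

(a) bob: |A| = 9, |A ∩ B| = 6; needs |A ∖ B| = 3 — true.
(b) alice: |A| = 8, |A ∩ B| = 6; needs |A ∩ B| < 7 — true.
(c) dave: |A| = 6, |A ∩ B| = 4; needs |A ∩ B| < 5 — true.
(d) erin: |A| = 5, |A ∩ B| = 5; needs A ⊆ B, i.e. every element of A is in B (|A ∖ B| = 0) — true.
(e) frank: |A| = 8, |A ∩ B| = 5; needs |A ∩ B| ≥ 5 — true.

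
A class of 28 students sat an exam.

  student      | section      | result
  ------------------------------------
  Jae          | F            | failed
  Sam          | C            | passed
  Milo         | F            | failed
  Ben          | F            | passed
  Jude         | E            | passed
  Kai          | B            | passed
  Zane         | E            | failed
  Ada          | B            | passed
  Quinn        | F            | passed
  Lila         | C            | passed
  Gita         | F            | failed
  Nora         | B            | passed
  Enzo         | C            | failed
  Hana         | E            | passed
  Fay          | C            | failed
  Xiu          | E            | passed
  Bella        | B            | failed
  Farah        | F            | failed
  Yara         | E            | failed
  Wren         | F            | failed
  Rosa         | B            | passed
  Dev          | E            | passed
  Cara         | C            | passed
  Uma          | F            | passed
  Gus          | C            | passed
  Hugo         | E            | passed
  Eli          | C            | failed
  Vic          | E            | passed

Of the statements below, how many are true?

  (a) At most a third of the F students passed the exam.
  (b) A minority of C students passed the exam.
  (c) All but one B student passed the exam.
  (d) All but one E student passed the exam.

1

(a) F: |A| = 8, |A ∩ B| = 3; needs |A ∩ B| / |A| ≤ 1/3 — false.
(b) C: |A| = 7, |A ∩ B| = 4; needs |A ∩ B| < |A ∖ B| — false.
(c) B: |A| = 5, |A ∩ B| = 4; needs |A ∖ B| = 1 — true.
(d) E: |A| = 8, |A ∩ B| = 6; needs |A ∖ B| = 1 — false.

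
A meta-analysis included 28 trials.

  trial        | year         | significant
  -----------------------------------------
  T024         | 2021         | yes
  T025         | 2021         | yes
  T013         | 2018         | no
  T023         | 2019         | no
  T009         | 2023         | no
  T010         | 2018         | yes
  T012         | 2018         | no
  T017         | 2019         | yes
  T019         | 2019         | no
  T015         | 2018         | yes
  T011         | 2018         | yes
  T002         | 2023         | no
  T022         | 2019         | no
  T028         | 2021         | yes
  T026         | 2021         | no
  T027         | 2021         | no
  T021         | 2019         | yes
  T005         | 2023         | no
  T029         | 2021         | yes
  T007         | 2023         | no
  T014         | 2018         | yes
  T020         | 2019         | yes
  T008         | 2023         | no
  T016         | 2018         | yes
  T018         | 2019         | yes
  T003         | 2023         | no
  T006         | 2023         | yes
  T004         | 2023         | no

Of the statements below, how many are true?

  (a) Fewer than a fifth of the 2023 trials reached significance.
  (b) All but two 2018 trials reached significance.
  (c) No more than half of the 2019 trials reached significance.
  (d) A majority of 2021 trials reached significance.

(a) 2023: |A| = 8, |A ∩ B| = 1; needs |A ∩ B| / |A| < 1/5 — true.
(b) 2018: |A| = 7, |A ∩ B| = 5; needs |A ∖ B| = 2 — true.
(c) 2019: |A| = 7, |A ∩ B| = 4; needs |A ∩ B| ≤ |A ∖ B| — false.
(d) 2021: |A| = 6, |A ∩ B| = 4; needs |A ∩ B| > |A ∖ B| — true.

3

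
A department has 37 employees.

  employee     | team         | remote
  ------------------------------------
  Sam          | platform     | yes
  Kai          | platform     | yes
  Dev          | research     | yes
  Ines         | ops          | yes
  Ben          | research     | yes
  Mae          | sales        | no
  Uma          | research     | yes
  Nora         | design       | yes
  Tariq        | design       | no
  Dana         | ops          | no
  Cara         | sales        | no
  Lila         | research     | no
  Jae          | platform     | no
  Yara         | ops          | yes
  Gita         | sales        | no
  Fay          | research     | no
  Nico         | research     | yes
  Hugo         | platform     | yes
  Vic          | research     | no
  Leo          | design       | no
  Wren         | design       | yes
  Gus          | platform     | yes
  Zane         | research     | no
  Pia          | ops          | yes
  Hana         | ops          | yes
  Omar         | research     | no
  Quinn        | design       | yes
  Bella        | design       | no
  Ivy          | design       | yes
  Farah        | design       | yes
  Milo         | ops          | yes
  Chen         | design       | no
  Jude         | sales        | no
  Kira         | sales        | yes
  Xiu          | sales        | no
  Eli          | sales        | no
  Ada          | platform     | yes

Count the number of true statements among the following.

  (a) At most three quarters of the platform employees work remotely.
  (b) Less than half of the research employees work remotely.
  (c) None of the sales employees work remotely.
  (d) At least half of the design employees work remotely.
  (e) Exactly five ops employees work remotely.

3

(a) platform: |A| = 6, |A ∩ B| = 5; needs |A ∩ B| / |A| ≤ 3/4 — false.
(b) research: |A| = 9, |A ∩ B| = 4; needs |A ∩ B| < |A ∖ B| — true.
(c) sales: |A| = 7, |A ∩ B| = 1; needs A ∩ B = ∅ (|A ∩ B| = 0) — false.
(d) design: |A| = 9, |A ∩ B| = 5; needs |A ∩ B| ≥ |A ∖ B| — true.
(e) ops: |A| = 6, |A ∩ B| = 5; needs |A ∩ B| = 5 — true.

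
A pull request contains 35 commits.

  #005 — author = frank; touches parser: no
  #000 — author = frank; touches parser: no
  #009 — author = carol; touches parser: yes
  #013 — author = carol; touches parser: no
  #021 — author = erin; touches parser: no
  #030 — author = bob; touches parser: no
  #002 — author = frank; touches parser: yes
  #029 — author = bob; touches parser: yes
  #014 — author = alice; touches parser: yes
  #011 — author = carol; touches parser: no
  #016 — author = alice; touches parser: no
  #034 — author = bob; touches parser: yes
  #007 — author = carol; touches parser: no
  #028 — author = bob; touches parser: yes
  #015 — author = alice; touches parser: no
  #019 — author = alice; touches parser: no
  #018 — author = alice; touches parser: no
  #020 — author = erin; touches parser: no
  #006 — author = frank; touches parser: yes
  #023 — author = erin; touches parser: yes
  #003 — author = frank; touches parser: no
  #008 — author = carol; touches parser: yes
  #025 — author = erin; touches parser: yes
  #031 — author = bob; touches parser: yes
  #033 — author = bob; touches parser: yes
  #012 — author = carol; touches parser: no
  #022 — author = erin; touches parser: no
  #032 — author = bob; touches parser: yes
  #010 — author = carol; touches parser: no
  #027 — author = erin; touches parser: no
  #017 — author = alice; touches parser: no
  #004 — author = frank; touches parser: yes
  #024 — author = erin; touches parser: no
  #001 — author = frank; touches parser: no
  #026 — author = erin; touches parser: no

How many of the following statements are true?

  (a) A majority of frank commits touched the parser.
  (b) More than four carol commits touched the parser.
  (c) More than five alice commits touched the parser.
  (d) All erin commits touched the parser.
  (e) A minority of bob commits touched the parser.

(a) frank: |A| = 7, |A ∩ B| = 3; needs |A ∩ B| > |A ∖ B| — false.
(b) carol: |A| = 7, |A ∩ B| = 2; needs |A ∩ B| > 4 — false.
(c) alice: |A| = 6, |A ∩ B| = 1; needs |A ∩ B| > 5 — false.
(d) erin: |A| = 8, |A ∩ B| = 2; needs A ⊆ B, i.e. every element of A is in B (|A ∖ B| = 0) — false.
(e) bob: |A| = 7, |A ∩ B| = 6; needs |A ∩ B| < |A ∖ B| — false.

0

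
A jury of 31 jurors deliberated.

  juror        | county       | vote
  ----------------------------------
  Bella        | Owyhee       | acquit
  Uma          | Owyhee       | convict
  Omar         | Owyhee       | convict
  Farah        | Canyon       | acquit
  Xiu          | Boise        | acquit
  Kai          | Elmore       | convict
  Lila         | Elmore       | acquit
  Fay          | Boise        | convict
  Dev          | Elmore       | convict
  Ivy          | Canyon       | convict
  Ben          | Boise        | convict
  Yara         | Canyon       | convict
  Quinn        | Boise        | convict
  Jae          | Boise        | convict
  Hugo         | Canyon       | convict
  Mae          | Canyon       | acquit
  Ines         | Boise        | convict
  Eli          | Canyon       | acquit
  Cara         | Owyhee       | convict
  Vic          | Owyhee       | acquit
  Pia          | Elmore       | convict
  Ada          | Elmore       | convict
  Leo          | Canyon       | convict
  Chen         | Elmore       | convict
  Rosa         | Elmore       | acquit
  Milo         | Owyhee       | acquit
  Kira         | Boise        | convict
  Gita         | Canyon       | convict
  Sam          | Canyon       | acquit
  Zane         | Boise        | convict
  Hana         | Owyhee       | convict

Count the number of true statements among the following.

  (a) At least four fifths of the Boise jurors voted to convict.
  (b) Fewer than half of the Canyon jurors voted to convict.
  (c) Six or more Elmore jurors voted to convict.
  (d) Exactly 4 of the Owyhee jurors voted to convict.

2

(a) Boise: |A| = 8, |A ∩ B| = 7; needs |A ∩ B| / |A| ≥ 4/5 — true.
(b) Canyon: |A| = 9, |A ∩ B| = 5; needs |A ∩ B| < |A ∖ B| — false.
(c) Elmore: |A| = 7, |A ∩ B| = 5; needs |A ∩ B| ≥ 6 — false.
(d) Owyhee: |A| = 7, |A ∩ B| = 4; needs |A ∩ B| = 4 — true.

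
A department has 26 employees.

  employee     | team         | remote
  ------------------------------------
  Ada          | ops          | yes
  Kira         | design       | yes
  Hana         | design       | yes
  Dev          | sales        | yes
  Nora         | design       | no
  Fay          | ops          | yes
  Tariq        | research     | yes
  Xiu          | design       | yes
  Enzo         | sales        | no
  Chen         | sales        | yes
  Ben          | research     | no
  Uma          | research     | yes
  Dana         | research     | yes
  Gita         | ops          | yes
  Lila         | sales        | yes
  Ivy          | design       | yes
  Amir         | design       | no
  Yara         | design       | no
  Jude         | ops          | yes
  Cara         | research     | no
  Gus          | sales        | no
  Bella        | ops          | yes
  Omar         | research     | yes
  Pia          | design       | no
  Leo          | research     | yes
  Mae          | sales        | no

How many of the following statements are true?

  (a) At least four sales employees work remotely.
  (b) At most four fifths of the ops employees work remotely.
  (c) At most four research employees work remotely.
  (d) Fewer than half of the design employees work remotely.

(a) sales: |A| = 6, |A ∩ B| = 3; needs |A ∩ B| ≥ 4 — false.
(b) ops: |A| = 5, |A ∩ B| = 5; needs |A ∩ B| / |A| ≤ 4/5 — false.
(c) research: |A| = 7, |A ∩ B| = 5; needs |A ∩ B| ≤ 4 — false.
(d) design: |A| = 8, |A ∩ B| = 4; needs |A ∩ B| < |A ∖ B| — false.

0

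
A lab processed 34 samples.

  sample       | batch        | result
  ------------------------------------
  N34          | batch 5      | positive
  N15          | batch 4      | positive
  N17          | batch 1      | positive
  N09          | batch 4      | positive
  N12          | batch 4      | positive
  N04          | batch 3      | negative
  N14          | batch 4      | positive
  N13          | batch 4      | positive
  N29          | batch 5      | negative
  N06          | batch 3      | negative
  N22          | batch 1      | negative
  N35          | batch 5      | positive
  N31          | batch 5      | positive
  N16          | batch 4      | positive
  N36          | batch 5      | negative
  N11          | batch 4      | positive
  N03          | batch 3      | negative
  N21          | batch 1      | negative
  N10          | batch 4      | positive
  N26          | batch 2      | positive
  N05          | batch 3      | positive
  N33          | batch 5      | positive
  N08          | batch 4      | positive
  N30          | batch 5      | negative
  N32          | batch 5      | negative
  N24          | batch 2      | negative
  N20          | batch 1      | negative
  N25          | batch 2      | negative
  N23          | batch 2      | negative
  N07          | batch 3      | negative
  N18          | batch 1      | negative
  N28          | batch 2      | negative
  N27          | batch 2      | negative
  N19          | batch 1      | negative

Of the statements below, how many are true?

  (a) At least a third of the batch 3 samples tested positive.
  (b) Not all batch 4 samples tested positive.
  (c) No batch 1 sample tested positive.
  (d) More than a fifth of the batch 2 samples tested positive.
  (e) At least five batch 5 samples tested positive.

(a) batch 3: |A| = 5, |A ∩ B| = 1; needs |A ∩ B| / |A| ≥ 1/3 — false.
(b) batch 4: |A| = 9, |A ∩ B| = 9; needs A ⊄ B (|A ∖ B| ≥ 1) — false.
(c) batch 1: |A| = 6, |A ∩ B| = 1; needs A ∩ B = ∅ (|A ∩ B| = 0) — false.
(d) batch 2: |A| = 6, |A ∩ B| = 1; needs |A ∩ B| / |A| > 1/5 — false.
(e) batch 5: |A| = 8, |A ∩ B| = 4; needs |A ∩ B| ≥ 5 — false.

0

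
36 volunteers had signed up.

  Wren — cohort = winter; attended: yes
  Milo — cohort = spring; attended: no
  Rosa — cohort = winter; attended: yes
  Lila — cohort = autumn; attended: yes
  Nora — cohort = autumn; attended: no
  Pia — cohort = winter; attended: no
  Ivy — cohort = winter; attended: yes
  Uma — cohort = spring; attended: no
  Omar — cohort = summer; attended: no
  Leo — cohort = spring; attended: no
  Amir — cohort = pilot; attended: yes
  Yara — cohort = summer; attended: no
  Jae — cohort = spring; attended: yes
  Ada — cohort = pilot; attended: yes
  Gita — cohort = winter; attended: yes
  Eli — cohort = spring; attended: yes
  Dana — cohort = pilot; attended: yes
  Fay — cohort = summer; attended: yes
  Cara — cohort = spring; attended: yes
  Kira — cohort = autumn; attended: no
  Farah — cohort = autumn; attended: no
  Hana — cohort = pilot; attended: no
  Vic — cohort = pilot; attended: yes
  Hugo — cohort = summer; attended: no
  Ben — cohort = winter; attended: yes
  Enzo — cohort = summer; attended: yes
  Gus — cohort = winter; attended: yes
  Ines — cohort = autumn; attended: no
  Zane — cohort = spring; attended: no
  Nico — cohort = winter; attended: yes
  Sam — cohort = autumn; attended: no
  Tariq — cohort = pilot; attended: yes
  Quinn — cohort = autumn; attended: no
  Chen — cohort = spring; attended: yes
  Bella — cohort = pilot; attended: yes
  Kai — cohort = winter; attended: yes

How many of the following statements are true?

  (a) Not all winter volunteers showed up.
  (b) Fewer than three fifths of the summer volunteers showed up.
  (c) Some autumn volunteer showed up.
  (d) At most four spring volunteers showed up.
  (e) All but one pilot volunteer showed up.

5

(a) winter: |A| = 9, |A ∩ B| = 8; needs A ⊄ B (|A ∖ B| ≥ 1) — true.
(b) summer: |A| = 5, |A ∩ B| = 2; needs |A ∩ B| / |A| < 3/5 — true.
(c) autumn: |A| = 7, |A ∩ B| = 1; needs A ∩ B ≠ ∅ (|A ∩ B| ≥ 1) — true.
(d) spring: |A| = 8, |A ∩ B| = 4; needs |A ∩ B| ≤ 4 — true.
(e) pilot: |A| = 7, |A ∩ B| = 6; needs |A ∖ B| = 1 — true.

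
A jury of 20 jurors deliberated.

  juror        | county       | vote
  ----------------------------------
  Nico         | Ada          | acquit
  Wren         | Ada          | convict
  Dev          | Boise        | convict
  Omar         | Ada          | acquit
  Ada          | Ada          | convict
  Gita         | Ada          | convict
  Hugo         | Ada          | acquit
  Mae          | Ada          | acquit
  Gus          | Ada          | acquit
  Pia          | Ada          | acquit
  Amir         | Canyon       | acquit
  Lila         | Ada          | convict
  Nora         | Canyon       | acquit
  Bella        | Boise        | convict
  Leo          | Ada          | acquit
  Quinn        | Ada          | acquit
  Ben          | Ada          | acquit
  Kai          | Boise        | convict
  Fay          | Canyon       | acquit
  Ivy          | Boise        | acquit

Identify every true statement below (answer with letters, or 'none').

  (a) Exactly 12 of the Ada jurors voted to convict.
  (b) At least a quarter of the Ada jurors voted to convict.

(b)

|A| = 13, |A ∩ B| = 4, |A ∖ B| = 9.
(a) |A ∩ B| = 12: fails.
(b) |A ∩ B| / |A| ≥ 1/4: holds.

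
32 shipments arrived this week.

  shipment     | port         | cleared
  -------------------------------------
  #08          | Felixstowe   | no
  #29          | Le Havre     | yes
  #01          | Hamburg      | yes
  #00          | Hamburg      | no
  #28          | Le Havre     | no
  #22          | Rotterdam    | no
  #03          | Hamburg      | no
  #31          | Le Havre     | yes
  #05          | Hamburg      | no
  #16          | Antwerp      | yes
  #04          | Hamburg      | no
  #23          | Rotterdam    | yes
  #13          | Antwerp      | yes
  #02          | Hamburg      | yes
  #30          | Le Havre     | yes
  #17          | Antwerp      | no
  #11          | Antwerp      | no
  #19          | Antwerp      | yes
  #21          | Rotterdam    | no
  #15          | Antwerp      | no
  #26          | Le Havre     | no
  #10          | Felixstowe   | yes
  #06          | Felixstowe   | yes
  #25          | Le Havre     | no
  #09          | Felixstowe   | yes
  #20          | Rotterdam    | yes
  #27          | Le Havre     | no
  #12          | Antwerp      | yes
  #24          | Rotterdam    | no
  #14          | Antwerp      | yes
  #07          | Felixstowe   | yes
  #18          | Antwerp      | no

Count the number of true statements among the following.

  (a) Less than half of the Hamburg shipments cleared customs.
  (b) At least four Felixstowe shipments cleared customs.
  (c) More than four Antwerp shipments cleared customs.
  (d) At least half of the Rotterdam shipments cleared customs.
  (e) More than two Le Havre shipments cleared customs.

(a) Hamburg: |A| = 6, |A ∩ B| = 2; needs |A ∩ B| < |A ∖ B| — true.
(b) Felixstowe: |A| = 5, |A ∩ B| = 4; needs |A ∩ B| ≥ 4 — true.
(c) Antwerp: |A| = 9, |A ∩ B| = 5; needs |A ∩ B| > 4 — true.
(d) Rotterdam: |A| = 5, |A ∩ B| = 2; needs |A ∩ B| ≥ |A ∖ B| — false.
(e) Le Havre: |A| = 7, |A ∩ B| = 3; needs |A ∩ B| > 2 — true.

4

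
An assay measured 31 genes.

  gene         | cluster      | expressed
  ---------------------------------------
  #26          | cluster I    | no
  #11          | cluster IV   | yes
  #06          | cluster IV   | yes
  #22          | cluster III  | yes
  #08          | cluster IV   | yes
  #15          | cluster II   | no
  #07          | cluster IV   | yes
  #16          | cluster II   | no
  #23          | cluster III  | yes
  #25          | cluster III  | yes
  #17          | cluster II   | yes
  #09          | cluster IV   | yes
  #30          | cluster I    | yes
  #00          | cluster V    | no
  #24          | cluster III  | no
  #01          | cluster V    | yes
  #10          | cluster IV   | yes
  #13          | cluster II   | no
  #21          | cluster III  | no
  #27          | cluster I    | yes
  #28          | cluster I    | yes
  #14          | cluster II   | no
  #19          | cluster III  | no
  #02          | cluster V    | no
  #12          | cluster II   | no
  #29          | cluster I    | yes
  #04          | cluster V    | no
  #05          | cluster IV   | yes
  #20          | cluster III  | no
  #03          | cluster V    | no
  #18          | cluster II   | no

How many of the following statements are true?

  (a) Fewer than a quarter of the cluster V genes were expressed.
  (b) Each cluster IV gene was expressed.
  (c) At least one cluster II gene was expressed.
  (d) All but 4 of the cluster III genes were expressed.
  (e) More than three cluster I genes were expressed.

5

(a) cluster V: |A| = 5, |A ∩ B| = 1; needs |A ∩ B| / |A| < 1/4 — true.
(b) cluster IV: |A| = 7, |A ∩ B| = 7; needs A ⊆ B, i.e. every element of A is in B (|A ∖ B| = 0) — true.
(c) cluster II: |A| = 7, |A ∩ B| = 1; needs A ∩ B ≠ ∅ (|A ∩ B| ≥ 1) — true.
(d) cluster III: |A| = 7, |A ∩ B| = 3; needs |A ∖ B| = 4 — true.
(e) cluster I: |A| = 5, |A ∩ B| = 4; needs |A ∩ B| > 3 — true.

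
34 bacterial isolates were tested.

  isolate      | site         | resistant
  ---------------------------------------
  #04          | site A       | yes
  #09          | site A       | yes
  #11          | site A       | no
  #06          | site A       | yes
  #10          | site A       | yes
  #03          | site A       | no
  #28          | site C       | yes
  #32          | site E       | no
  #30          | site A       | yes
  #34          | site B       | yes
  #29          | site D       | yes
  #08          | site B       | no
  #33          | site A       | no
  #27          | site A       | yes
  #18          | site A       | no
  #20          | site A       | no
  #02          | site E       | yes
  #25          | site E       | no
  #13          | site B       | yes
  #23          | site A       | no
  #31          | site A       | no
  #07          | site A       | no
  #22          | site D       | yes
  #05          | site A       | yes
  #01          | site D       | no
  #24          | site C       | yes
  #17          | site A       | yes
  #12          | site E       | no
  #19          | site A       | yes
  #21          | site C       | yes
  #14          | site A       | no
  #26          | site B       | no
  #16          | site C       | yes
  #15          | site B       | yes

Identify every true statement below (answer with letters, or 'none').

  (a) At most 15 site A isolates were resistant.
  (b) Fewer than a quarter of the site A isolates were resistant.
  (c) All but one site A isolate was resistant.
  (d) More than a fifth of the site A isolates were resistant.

|A| = 18, |A ∩ B| = 9, |A ∖ B| = 9.
(a) |A ∩ B| ≤ 15: holds.
(b) |A ∩ B| / |A| < 1/4: fails.
(c) |A ∖ B| = 1: fails.
(d) |A ∩ B| / |A| > 1/5: holds.

(a), (d)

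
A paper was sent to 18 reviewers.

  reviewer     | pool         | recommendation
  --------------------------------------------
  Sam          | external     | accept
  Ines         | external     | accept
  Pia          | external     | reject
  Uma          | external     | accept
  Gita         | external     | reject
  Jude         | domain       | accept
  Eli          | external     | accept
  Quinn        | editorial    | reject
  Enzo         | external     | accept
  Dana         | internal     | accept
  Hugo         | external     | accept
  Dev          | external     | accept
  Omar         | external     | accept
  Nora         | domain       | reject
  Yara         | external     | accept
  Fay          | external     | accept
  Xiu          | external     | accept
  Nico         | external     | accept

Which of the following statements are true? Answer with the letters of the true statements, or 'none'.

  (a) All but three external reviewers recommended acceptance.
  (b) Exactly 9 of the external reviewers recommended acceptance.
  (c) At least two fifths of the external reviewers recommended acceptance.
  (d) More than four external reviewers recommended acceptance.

|A| = 14, |A ∩ B| = 12, |A ∖ B| = 2.
(a) |A ∖ B| = 3: fails.
(b) |A ∩ B| = 9: fails.
(c) |A ∩ B| / |A| ≥ 2/5: holds.
(d) |A ∩ B| > 4: holds.

(c), (d)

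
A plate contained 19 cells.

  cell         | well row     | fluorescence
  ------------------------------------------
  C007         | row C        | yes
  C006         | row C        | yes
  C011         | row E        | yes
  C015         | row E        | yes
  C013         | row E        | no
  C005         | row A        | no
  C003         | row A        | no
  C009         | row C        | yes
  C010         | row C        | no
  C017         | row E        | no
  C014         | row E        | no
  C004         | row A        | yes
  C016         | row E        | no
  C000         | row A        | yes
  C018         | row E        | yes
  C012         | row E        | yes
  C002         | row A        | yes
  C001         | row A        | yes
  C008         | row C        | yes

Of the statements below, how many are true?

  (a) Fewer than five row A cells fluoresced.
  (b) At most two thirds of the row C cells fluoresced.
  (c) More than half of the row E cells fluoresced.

(a) row A: |A| = 6, |A ∩ B| = 4; needs |A ∩ B| < 5 — true.
(b) row C: |A| = 5, |A ∩ B| = 4; needs |A ∩ B| / |A| ≤ 2/3 — false.
(c) row E: |A| = 8, |A ∩ B| = 4; needs |A ∩ B| > |A ∖ B| — false.

1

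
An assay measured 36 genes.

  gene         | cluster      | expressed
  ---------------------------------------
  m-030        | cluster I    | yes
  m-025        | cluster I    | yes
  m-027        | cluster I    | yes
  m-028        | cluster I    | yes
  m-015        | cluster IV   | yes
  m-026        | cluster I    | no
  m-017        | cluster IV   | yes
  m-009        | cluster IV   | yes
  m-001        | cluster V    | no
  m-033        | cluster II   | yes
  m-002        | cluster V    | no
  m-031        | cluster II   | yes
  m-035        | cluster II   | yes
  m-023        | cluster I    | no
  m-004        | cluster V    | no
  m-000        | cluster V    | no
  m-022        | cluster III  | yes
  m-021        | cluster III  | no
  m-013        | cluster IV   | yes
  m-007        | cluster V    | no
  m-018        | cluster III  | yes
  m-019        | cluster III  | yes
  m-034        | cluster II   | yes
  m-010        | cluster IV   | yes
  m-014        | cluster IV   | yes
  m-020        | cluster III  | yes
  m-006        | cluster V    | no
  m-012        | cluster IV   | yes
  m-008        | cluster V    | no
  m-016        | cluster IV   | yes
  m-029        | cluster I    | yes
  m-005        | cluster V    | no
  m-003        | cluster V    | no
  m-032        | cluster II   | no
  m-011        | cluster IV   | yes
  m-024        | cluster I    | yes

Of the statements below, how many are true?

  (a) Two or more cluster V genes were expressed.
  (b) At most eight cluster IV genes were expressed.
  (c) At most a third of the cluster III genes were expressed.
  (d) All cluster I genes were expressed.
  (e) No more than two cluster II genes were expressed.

0

(a) cluster V: |A| = 9, |A ∩ B| = 0; needs |A ∩ B| ≥ 2 — false.
(b) cluster IV: |A| = 9, |A ∩ B| = 9; needs |A ∩ B| ≤ 8 — false.
(c) cluster III: |A| = 5, |A ∩ B| = 4; needs |A ∩ B| / |A| ≤ 1/3 — false.
(d) cluster I: |A| = 8, |A ∩ B| = 6; needs A ⊆ B, i.e. every element of A is in B (|A ∖ B| = 0) — false.
(e) cluster II: |A| = 5, |A ∩ B| = 4; needs |A ∩ B| ≤ 2 — false.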